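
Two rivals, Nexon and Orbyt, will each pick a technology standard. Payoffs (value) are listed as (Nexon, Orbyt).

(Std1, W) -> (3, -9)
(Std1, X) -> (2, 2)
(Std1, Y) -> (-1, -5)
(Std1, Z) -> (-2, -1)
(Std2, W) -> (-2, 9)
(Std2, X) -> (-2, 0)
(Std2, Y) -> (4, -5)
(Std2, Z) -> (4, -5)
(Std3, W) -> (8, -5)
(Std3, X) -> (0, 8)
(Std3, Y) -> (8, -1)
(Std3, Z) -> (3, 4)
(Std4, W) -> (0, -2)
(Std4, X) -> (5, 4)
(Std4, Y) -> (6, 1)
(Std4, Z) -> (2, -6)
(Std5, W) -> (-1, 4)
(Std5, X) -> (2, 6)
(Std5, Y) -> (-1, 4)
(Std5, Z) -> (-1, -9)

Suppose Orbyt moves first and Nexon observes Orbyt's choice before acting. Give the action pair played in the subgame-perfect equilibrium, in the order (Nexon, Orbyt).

Solve by backward induction (Orbyt leads).
- W: BR = Std3, leader payoff -5.
- X: BR = Std4, leader payoff 4.
- Y: BR = Std3, leader payoff -1.
- Z: BR = Std2, leader payoff -5.
Orbyt's induced payoffs are -5, 4, -1, -5, so Orbyt commits to X. Subgame-perfect outcome: (Std4, X) with payoffs (5, 4).

(Std4, X)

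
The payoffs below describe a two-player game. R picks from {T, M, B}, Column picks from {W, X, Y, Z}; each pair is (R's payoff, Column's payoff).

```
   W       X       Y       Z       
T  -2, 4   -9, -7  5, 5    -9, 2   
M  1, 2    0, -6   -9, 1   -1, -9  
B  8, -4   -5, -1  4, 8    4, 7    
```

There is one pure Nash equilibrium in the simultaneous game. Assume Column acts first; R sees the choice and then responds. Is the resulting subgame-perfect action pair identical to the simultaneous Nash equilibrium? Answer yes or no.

no

R best-responds to each possible Column move:
- W: R compares -2, 1, 8 and picks B; Column would get -4.
- X: R compares -9, 0, -5 and picks M; Column would get -6.
- Y: R compares 5, -9, 4 and picks T; Column would get 5.
- Z: R compares -9, -1, 4 and picks B; Column would get 7.
Column's induced payoffs are -4, -6, 5, 7, so Column commits to Z. Subgame-perfect outcome: (B, Z) with payoffs (4, 7).
Now find the simultaneous Nash equilibrium.
R's best replies: W→B; X→M; Y→T; Z→B.
Column's best replies: T→Y; M→W; B→Y.
Only (T, Y) has each player best-responding; Nash payoffs (5, 5).
Sequential outcome (B, Z) differs from the Nash profile (T, Y).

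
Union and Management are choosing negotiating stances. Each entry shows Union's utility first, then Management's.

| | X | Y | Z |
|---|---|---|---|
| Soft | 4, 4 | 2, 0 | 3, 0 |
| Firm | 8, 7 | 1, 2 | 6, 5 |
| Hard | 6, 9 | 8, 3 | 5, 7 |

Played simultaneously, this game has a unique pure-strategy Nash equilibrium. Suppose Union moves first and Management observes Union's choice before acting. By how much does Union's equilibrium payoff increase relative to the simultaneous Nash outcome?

0

Work backward from Management's decision.
- Soft: BR = X, leader payoff 4.
- Firm: BR = X, leader payoff 8.
- Hard: BR = X, leader payoff 6.
Union's induced payoffs are 4, 8, 6, so Union commits to Firm. Subgame-perfect outcome: (Firm, X) with payoffs (8, 7).
For the simultaneous game, intersect best replies.
Union's best replies: X→Firm; Y→Hard; Z→Firm.
Management's best replies: Soft→X; Firm→X; Hard→X.
Only (Firm, X) has each player best-responding; Nash payoffs (8, 7).
Union's commitment gain: 8 − 8 = 0.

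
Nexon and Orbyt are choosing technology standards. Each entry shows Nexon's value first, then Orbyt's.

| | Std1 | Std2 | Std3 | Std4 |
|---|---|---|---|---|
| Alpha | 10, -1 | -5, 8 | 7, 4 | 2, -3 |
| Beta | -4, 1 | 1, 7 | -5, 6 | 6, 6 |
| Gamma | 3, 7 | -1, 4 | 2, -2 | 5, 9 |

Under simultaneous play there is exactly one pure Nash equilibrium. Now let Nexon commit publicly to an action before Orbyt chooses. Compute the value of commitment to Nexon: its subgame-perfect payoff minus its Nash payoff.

Work backward from Orbyt's decision.
- Alpha: BR = Std2, leader payoff -5.
- Beta: BR = Std2, leader payoff 1.
- Gamma: BR = Std4, leader payoff 5.
Nexon's induced payoffs are -5, 1, 5, so Nexon commits to Gamma. Subgame-perfect outcome: (Gamma, Std4) with payoffs (5, 9).
Under simultaneous play:
Nexon's best replies: Std1→Alpha; Std2→Beta; Std3→Alpha; Std4→Beta.
Orbyt's best replies: Alpha→Std2; Beta→Std2; Gamma→Std4.
The unique mutual best reply is (Beta, Std2), giving (1, 7).
Nexon's commitment gain: 5 − 1 = 4.

4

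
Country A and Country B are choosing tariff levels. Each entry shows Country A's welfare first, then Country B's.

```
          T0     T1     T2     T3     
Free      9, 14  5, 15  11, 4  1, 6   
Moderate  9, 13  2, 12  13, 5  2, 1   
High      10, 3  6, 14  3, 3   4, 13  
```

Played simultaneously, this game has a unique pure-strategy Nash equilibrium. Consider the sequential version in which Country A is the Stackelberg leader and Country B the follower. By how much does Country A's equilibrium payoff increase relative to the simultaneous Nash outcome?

Work backward from Country B's decision.
- Free: Country B compares 14, 15, 4, 6 and picks T1; Country A would get 5.
- Moderate: Country B compares 13, 12, 5, 1 and picks T0; Country A would get 9.
- High: Country B compares 3, 14, 3, 13 and picks T1; Country A would get 6.
Country A's induced payoffs are 5, 9, 6, so Country A commits to Moderate. Subgame-perfect outcome: (Moderate, T0) with payoffs (9, 13).
Now find the simultaneous Nash equilibrium.
Country A's best replies: T0→High; T1→High; T2→Moderate; T3→High.
Country B's best replies: Free→T1; Moderate→T0; High→T1.
The unique mutual best reply is (High, T1), giving (6, 14).
Country A's commitment gain: 9 − 6 = 3.

3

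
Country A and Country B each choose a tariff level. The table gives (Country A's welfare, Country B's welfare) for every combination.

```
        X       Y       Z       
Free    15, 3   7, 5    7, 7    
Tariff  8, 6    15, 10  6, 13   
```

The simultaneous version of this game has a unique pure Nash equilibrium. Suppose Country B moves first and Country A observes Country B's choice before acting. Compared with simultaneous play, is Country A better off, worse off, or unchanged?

better off

Work backward from Country A's decision.
- X → Country A plays Free (best of 15, 8); Country B gets 3.
- Y → Country A plays Tariff (best of 7, 15); Country B gets 10.
- Z → Country A plays Free (best of 7, 6); Country B gets 7.
Maximizing over 3, 10, 7, Country B chooses Y. Subgame-perfect outcome: (Tariff, Y) with payoffs (15, 10).
Under simultaneous play:
Country A's best replies: X→Free; Y→Tariff; Z→Free.
Country B's best replies: Free→Z; Tariff→Z.
The unique mutual best reply is (Free, Z), giving (7, 7).
Country A earns 15 sequentially versus 7 at the Nash outcome: better off.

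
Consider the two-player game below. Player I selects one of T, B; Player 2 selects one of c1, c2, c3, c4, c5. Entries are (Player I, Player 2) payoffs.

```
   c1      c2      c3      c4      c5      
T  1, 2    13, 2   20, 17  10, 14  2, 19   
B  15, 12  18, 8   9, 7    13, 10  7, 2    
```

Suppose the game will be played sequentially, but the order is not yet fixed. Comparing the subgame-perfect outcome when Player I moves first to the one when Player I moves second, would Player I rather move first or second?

second

If Player I leads: Player 2's best replies are T→c5, B→c1; Player I's induced payoffs 2, 15; outcome (B, c1), payoffs (15, 12).
If Player 2 leads: Player I's best replies are c1→B, c2→B, c3→T, c4→B, c5→B; Player 2's induced payoffs 12, 8, 17, 10, 2; outcome (T, c3), payoffs (20, 17).
Player I gets 15 moving first and 20 moving second, so Player I prefers to move second.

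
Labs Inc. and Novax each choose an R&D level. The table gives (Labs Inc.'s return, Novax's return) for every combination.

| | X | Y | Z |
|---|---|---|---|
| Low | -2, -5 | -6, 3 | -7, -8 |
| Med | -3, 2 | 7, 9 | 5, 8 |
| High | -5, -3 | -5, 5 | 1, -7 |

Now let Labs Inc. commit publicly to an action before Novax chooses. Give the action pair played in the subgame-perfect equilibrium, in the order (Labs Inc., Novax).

Novax best-responds to each possible Labs Inc. move:
- Low → Novax plays Y (best of -5, 3, -8); Labs Inc. gets -6.
- Med → Novax plays Y (best of 2, 9, 8); Labs Inc. gets 7.
- High → Novax plays Y (best of -3, 5, -7); Labs Inc. gets -5.
Labs Inc.'s induced payoffs are -6, 7, -5, so Labs Inc. commits to Med. Subgame-perfect outcome: (Med, Y) with payoffs (7, 9).

(Med, Y)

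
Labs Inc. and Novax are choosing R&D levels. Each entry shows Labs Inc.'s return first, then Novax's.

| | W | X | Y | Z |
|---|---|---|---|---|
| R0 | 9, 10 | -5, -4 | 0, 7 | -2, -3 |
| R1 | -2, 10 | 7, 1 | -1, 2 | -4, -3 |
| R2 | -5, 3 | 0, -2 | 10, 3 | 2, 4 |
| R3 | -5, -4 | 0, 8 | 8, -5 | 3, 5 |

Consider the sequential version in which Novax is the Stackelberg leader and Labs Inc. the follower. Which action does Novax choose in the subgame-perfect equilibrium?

Backward induction with Novax moving first.
- W: BR = R0, leader payoff 10.
- X: BR = R1, leader payoff 1.
- Y: BR = R2, leader payoff 3.
- Z: BR = R3, leader payoff 5.
Maximizing over 10, 1, 3, 5, Novax chooses W. Subgame-perfect outcome: (R0, W) with payoffs (9, 10).

W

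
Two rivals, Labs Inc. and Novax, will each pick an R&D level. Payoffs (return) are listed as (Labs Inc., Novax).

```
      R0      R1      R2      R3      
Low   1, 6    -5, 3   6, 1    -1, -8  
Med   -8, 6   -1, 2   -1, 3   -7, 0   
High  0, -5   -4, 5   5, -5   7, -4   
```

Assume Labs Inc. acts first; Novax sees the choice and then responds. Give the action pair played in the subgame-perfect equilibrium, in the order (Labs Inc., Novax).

(Low, R0)

Novax best-responds to each possible Labs Inc. move:
- Low: BR = R0, leader payoff 1.
- Med: BR = R0, leader payoff -8.
- High: BR = R1, leader payoff -4.
Maximizing over 1, -8, -4, Labs Inc. chooses Low. Subgame-perfect outcome: (Low, R0) with payoffs (1, 6).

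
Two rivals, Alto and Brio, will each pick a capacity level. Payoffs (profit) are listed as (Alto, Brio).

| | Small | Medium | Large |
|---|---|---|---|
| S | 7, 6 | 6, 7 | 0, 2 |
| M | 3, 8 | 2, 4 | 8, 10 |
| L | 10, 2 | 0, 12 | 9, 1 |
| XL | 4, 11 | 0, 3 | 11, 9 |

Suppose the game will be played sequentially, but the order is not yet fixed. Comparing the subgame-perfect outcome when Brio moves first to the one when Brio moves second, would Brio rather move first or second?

second

If Alto leads: Brio's best replies are S→Medium, M→Large, L→Medium, XL→Small; Alto's induced payoffs 6, 8, 0, 4; outcome (M, Large), payoffs (8, 10).
If Brio leads: Alto's best replies are Small→L, Medium→S, Large→XL; Brio's induced payoffs 2, 7, 9; outcome (XL, Large), payoffs (11, 9).
Brio gets 9 moving first and 10 moving second, so Brio prefers to move second.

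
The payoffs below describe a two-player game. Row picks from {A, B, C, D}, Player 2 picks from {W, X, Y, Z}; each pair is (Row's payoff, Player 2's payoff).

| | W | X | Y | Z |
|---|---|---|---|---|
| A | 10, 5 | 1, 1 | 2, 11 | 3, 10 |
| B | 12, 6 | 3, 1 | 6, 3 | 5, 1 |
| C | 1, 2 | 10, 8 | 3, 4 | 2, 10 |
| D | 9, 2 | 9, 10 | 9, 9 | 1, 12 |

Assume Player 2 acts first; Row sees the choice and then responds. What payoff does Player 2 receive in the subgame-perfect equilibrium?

Backward induction with Player 2 moving first.
- W: BR = B, leader payoff 6.
- X: BR = C, leader payoff 8.
- Y: BR = D, leader payoff 9.
- Z: BR = B, leader payoff 1.
Maximizing over 6, 8, 9, 1, Player 2 chooses Y. Subgame-perfect outcome: (D, Y) with payoffs (9, 9).

9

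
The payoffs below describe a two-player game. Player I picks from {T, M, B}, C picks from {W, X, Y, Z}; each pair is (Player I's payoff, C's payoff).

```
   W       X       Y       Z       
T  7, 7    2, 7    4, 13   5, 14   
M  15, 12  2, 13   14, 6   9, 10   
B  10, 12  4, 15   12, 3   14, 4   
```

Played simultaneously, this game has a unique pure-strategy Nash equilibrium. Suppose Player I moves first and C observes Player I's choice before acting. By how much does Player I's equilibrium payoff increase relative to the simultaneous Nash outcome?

Work backward from C's decision.
- T → C plays Z (best of 7, 7, 13, 14); Player I gets 5.
- M → C plays X (best of 12, 13, 6, 10); Player I gets 2.
- B → C plays X (best of 12, 15, 3, 4); Player I gets 4.
Maximizing over 5, 2, 4, Player I chooses T. Subgame-perfect outcome: (T, Z) with payoffs (5, 14).
Under simultaneous play:
Player I's best replies: W→M; X→B; Y→M; Z→B.
C's best replies: T→Z; M→X; B→X.
Only (B, X) has each player best-responding; Nash payoffs (4, 15).
Player I's commitment gain: 5 − 4 = 1.

1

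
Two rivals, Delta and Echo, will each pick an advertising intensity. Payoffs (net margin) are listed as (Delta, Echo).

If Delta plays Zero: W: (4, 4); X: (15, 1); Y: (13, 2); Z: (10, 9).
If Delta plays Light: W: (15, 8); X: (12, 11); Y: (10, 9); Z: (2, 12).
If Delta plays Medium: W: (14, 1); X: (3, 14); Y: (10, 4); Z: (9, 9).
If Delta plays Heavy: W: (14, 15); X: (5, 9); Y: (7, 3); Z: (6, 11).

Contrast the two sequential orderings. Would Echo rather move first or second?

If Delta leads: Echo's best replies are Zero→Z, Light→Z, Medium→X, Heavy→W; Delta's induced payoffs 10, 2, 3, 14; outcome (Heavy, W), payoffs (14, 15).
If Echo leads: Delta's best replies are W→Light, X→Zero, Y→Zero, Z→Zero; Echo's induced payoffs 8, 1, 2, 9; outcome (Zero, Z), payoffs (10, 9).
Echo gets 9 moving first and 15 moving second, so Echo prefers to move second.

second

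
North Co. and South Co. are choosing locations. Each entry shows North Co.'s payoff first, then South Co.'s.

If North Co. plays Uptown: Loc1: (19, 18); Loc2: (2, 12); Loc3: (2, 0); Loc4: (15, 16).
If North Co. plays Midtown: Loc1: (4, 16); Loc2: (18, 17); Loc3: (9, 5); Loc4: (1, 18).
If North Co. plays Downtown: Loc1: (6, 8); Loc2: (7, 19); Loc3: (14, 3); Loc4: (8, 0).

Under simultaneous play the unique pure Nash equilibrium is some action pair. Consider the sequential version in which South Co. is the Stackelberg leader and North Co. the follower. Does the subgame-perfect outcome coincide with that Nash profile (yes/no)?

Solve by backward induction (South Co. leads).
- Loc1: North Co. compares 19, 4, 6 and picks Uptown; South Co. would get 18.
- Loc2: North Co. compares 2, 18, 7 and picks Midtown; South Co. would get 17.
- Loc3: North Co. compares 2, 9, 14 and picks Downtown; South Co. would get 3.
- Loc4: North Co. compares 15, 1, 8 and picks Uptown; South Co. would get 16.
Maximizing over 18, 17, 3, 16, South Co. chooses Loc1. Subgame-perfect outcome: (Uptown, Loc1) with payoffs (19, 18).
Now find the simultaneous Nash equilibrium.
North Co.'s best replies: Loc1→Uptown; Loc2→Midtown; Loc3→Downtown; Loc4→Uptown.
South Co.'s best replies: Uptown→Loc1; Midtown→Loc4; Downtown→Loc2.
Only (Uptown, Loc1) has each player best-responding; Nash payoffs (19, 18).
Sequential outcome (Uptown, Loc1) coincides with the Nash profile (Uptown, Loc1).

yes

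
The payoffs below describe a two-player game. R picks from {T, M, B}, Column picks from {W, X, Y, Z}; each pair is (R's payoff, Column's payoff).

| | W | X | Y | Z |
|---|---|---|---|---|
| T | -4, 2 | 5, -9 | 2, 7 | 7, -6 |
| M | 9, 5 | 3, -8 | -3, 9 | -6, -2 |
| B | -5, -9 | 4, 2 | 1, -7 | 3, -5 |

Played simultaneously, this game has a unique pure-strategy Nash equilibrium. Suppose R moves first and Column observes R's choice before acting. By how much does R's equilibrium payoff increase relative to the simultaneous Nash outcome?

Work backward from Column's decision.
- T → Column plays Y (best of 2, -9, 7, -6); R gets 2.
- M → Column plays Y (best of 5, -8, 9, -2); R gets -3.
- B → Column plays X (best of -9, 2, -7, -5); R gets 4.
Maximizing over 2, -3, 4, R chooses B. Subgame-perfect outcome: (B, X) with payoffs (4, 2).
Under simultaneous play:
R's best replies: W→M; X→T; Y→T; Z→T.
Column's best replies: T→Y; M→Y; B→X.
The unique mutual best reply is (T, Y), giving (2, 7).
R's commitment gain: 4 − 2 = 2.

2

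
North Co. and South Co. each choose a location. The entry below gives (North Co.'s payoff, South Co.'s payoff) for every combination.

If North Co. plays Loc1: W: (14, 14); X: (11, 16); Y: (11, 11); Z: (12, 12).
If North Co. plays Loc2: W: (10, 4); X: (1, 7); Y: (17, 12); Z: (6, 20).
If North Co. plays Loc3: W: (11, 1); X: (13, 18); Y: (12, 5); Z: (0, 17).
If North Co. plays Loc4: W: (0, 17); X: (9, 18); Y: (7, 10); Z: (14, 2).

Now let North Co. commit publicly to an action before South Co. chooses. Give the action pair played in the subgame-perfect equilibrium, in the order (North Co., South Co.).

(Loc3, X)

Work backward from South Co.'s decision.
- Loc1: South Co. compares 14, 16, 11, 12 and picks X; North Co. would get 11.
- Loc2: South Co. compares 4, 7, 12, 20 and picks Z; North Co. would get 6.
- Loc3: South Co. compares 1, 18, 5, 17 and picks X; North Co. would get 13.
- Loc4: South Co. compares 17, 18, 10, 2 and picks X; North Co. would get 9.
North Co.'s induced payoffs are 11, 6, 13, 9, so North Co. commits to Loc3. Subgame-perfect outcome: (Loc3, X) with payoffs (13, 18).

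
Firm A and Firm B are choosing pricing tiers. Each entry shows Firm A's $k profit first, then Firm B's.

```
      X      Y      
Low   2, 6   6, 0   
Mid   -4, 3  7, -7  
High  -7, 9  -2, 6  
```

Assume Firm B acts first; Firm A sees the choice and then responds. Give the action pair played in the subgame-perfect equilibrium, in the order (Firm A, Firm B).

Work backward from Firm A's decision.
- X: Firm A compares 2, -4, -7 and picks Low; Firm B would get 6.
- Y: Firm A compares 6, 7, -2 and picks Mid; Firm B would get -7.
Among 6, -7, the best is 6 at X. Subgame-perfect outcome: (Low, X) with payoffs (2, 6).

(Low, X)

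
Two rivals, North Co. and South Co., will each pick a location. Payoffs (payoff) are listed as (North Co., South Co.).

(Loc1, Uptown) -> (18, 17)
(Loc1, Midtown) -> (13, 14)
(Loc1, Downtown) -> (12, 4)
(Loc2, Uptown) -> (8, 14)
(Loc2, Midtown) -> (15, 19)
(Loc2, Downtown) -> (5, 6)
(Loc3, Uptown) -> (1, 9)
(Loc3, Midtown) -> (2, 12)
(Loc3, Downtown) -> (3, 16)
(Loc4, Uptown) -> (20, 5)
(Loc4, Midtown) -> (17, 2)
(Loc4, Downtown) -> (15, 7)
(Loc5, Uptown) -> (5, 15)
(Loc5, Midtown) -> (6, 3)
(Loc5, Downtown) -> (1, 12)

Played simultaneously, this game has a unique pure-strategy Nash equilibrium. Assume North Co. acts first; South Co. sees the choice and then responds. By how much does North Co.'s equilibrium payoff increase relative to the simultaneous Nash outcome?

Solve by backward induction (North Co. leads).
- Loc1: South Co. compares 17, 14, 4 and picks Uptown; North Co. would get 18.
- Loc2: South Co. compares 14, 19, 6 and picks Midtown; North Co. would get 15.
- Loc3: South Co. compares 9, 12, 16 and picks Downtown; North Co. would get 3.
- Loc4: South Co. compares 5, 2, 7 and picks Downtown; North Co. would get 15.
- Loc5: South Co. compares 15, 3, 12 and picks Uptown; North Co. would get 5.
Maximizing over 18, 15, 3, 15, 5, North Co. chooses Loc1. Subgame-perfect outcome: (Loc1, Uptown) with payoffs (18, 17).
For the simultaneous game, intersect best replies.
North Co.'s best replies: Uptown→Loc4; Midtown→Loc4; Downtown→Loc4.
South Co.'s best replies: Loc1→Uptown; Loc2→Midtown; Loc3→Downtown; Loc4→Downtown; Loc5→Uptown.
Only (Loc4, Downtown) has each player best-responding; Nash payoffs (15, 7).
North Co.'s commitment gain: 18 − 15 = 3.

3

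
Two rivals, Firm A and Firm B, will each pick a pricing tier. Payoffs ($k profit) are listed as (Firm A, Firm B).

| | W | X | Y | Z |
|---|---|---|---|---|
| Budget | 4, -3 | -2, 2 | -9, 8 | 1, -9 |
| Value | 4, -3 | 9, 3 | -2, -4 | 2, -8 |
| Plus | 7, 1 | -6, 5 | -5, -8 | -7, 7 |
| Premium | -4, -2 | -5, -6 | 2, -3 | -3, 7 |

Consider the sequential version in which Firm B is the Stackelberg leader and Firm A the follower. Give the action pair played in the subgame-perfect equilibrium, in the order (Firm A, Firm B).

(Value, X)

Work backward from Firm A's decision.
- W → Firm A plays Plus (best of 4, 4, 7, -4); Firm B gets 1.
- X → Firm A plays Value (best of -2, 9, -6, -5); Firm B gets 3.
- Y → Firm A plays Premium (best of -9, -2, -5, 2); Firm B gets -3.
- Z → Firm A plays Value (best of 1, 2, -7, -3); Firm B gets -8.
Firm B's induced payoffs are 1, 3, -3, -8, so Firm B commits to X. Subgame-perfect outcome: (Value, X) with payoffs (9, 3).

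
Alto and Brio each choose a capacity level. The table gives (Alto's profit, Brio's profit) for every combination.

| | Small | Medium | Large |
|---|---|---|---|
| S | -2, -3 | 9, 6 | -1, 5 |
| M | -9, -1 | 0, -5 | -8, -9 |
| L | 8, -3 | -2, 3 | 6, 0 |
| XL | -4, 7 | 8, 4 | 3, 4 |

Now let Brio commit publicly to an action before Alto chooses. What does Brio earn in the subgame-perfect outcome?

6

Alto best-responds to each possible Brio move:
- Small: BR = L, leader payoff -3.
- Medium: BR = S, leader payoff 6.
- Large: BR = L, leader payoff 0.
Brio's induced payoffs are -3, 6, 0, so Brio commits to Medium. Subgame-perfect outcome: (S, Medium) with payoffs (9, 6).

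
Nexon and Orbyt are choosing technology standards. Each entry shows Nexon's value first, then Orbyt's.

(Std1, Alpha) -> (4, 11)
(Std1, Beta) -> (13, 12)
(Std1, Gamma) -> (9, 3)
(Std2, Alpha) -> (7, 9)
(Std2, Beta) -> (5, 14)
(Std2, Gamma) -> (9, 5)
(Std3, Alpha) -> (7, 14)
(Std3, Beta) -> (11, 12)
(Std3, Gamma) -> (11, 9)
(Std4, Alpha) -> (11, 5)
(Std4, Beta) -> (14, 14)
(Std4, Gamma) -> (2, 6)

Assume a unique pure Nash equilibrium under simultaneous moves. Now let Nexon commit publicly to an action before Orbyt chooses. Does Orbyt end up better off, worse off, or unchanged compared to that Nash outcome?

Backward induction with Nexon moving first.
- Std1 → Orbyt plays Beta (best of 11, 12, 3); Nexon gets 13.
- Std2 → Orbyt plays Beta (best of 9, 14, 5); Nexon gets 5.
- Std3 → Orbyt plays Alpha (best of 14, 12, 9); Nexon gets 7.
- Std4 → Orbyt plays Beta (best of 5, 14, 6); Nexon gets 14.
Maximizing over 13, 5, 7, 14, Nexon chooses Std4. Subgame-perfect outcome: (Std4, Beta) with payoffs (14, 14).
Now find the simultaneous Nash equilibrium.
Nexon's best replies: Alpha→Std4; Beta→Std4; Gamma→Std3.
Orbyt's best replies: Std1→Beta; Std2→Beta; Std3→Alpha; Std4→Beta.
The unique mutual best reply is (Std4, Beta), giving (14, 14).
Orbyt earns 14 sequentially versus 14 at the Nash outcome: unchanged.

unchanged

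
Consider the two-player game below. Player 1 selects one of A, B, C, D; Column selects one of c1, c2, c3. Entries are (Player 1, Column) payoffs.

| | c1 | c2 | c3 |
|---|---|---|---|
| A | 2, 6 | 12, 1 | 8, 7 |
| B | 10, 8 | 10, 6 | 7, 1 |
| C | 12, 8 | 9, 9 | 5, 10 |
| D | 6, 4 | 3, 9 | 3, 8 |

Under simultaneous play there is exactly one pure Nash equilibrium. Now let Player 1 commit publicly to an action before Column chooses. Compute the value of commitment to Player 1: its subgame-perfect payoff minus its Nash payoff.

2

Column best-responds to each possible Player 1 move:
- A: BR = c3, leader payoff 8.
- B: BR = c1, leader payoff 10.
- C: BR = c3, leader payoff 5.
- D: BR = c2, leader payoff 3.
Among 8, 10, 5, 3, the best is 10 at B. Subgame-perfect outcome: (B, c1) with payoffs (10, 8).
Now find the simultaneous Nash equilibrium.
Player 1's best replies: c1→C; c2→A; c3→A.
Column's best replies: A→c3; B→c1; C→c3; D→c2.
The unique mutual best reply is (A, c3), giving (8, 7).
Player 1's commitment gain: 10 − 8 = 2.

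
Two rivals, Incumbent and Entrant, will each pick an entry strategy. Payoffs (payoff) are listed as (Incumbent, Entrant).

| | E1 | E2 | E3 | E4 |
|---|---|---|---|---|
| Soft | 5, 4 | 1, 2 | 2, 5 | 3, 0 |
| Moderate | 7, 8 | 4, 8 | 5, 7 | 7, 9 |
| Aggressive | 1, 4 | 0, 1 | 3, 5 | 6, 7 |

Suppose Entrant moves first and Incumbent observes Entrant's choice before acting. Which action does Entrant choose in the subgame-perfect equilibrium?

Incumbent best-responds to each possible Entrant move:
- E1 → Incumbent plays Moderate (best of 5, 7, 1); Entrant gets 8.
- E2 → Incumbent plays Moderate (best of 1, 4, 0); Entrant gets 8.
- E3 → Incumbent plays Moderate (best of 2, 5, 3); Entrant gets 7.
- E4 → Incumbent plays Moderate (best of 3, 7, 6); Entrant gets 9.
Maximizing over 8, 8, 7, 9, Entrant chooses E4. Subgame-perfect outcome: (Moderate, E4) with payoffs (7, 9).

E4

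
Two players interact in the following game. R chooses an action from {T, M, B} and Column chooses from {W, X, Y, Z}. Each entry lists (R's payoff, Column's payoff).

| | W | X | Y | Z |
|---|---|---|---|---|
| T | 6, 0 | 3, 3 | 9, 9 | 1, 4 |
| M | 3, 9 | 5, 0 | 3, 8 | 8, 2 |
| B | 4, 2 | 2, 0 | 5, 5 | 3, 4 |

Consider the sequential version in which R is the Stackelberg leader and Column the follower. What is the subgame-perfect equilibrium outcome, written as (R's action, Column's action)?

(T, Y)

Column best-responds to each possible R move:
- T: Column compares 0, 3, 9, 4 and picks Y; R would get 9.
- M: Column compares 9, 0, 8, 2 and picks W; R would get 3.
- B: Column compares 2, 0, 5, 4 and picks Y; R would get 5.
Among 9, 3, 5, the best is 9 at T. Subgame-perfect outcome: (T, Y) with payoffs (9, 9).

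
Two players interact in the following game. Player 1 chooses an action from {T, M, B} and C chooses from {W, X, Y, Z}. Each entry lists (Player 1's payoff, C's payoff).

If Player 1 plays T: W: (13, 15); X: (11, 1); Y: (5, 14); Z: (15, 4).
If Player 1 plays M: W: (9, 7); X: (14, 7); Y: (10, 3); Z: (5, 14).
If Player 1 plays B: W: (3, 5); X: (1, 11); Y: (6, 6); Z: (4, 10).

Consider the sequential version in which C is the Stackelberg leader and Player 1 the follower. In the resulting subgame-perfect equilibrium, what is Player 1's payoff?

Work backward from Player 1's decision.
- W → Player 1 plays T (best of 13, 9, 3); C gets 15.
- X → Player 1 plays M (best of 11, 14, 1); C gets 7.
- Y → Player 1 plays M (best of 5, 10, 6); C gets 3.
- Z → Player 1 plays T (best of 15, 5, 4); C gets 4.
C's induced payoffs are 15, 7, 3, 4, so C commits to W. Subgame-perfect outcome: (T, W) with payoffs (13, 15).

13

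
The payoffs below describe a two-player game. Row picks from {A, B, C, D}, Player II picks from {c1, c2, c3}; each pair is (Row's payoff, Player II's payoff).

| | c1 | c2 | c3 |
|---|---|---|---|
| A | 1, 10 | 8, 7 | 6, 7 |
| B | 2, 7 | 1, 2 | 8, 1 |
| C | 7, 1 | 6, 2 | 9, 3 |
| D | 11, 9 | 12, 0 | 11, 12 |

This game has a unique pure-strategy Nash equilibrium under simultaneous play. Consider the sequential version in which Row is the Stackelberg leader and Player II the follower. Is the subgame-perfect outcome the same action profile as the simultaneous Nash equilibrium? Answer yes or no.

Solve by backward induction (Row leads).
- A: Player II compares 10, 7, 7 and picks c1; Row would get 1.
- B: Player II compares 7, 2, 1 and picks c1; Row would get 2.
- C: Player II compares 1, 2, 3 and picks c3; Row would get 9.
- D: Player II compares 9, 0, 12 and picks c3; Row would get 11.
Row's induced payoffs are 1, 2, 9, 11, so Row commits to D. Subgame-perfect outcome: (D, c3) with payoffs (11, 12).
Under simultaneous play:
Row's best replies: c1→D; c2→D; c3→D.
Player II's best replies: A→c1; B→c1; C→c3; D→c3.
Only (D, c3) has each player best-responding; Nash payoffs (11, 12).
Sequential outcome (D, c3) coincides with the Nash profile (D, c3).

yes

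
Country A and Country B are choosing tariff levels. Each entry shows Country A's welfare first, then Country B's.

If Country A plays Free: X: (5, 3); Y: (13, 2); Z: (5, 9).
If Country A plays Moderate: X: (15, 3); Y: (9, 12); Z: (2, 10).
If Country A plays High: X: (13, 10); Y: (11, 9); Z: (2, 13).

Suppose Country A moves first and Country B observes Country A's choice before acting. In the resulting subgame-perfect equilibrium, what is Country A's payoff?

Work backward from Country B's decision.
- Free: Country B compares 3, 2, 9 and picks Z; Country A would get 5.
- Moderate: Country B compares 3, 12, 10 and picks Y; Country A would get 9.
- High: Country B compares 10, 9, 13 and picks Z; Country A would get 2.
Maximizing over 5, 9, 2, Country A chooses Moderate. Subgame-perfect outcome: (Moderate, Y) with payoffs (9, 12).

9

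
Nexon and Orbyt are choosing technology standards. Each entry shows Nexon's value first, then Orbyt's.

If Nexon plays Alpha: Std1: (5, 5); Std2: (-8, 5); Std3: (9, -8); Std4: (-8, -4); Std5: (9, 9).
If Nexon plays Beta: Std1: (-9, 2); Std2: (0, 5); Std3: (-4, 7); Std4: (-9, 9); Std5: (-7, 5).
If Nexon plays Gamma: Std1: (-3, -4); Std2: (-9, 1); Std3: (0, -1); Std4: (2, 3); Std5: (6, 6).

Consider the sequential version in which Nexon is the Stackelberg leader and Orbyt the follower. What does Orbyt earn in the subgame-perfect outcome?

9

Orbyt best-responds to each possible Nexon move:
- Alpha → Orbyt plays Std5 (best of 5, 5, -8, -4, 9); Nexon gets 9.
- Beta → Orbyt plays Std4 (best of 2, 5, 7, 9, 5); Nexon gets -9.
- Gamma → Orbyt plays Std5 (best of -4, 1, -1, 3, 6); Nexon gets 6.
Maximizing over 9, -9, 6, Nexon chooses Alpha. Subgame-perfect outcome: (Alpha, Std5) with payoffs (9, 9).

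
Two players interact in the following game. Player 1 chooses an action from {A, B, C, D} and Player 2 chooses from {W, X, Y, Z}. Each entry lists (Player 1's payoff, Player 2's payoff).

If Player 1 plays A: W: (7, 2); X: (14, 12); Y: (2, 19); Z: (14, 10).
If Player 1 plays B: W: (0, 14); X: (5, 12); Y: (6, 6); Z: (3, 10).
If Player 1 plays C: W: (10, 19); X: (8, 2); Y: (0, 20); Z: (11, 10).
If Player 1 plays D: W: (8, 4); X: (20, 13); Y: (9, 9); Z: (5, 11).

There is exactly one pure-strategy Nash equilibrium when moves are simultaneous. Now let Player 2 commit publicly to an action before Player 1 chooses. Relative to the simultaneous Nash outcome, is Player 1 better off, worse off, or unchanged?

worse off

Work backward from Player 1's decision.
- W → Player 1 plays C (best of 7, 0, 10, 8); Player 2 gets 19.
- X → Player 1 plays D (best of 14, 5, 8, 20); Player 2 gets 13.
- Y → Player 1 plays D (best of 2, 6, 0, 9); Player 2 gets 9.
- Z → Player 1 plays A (best of 14, 3, 11, 5); Player 2 gets 10.
Among 19, 13, 9, 10, the best is 19 at W. Subgame-perfect outcome: (C, W) with payoffs (10, 19).
For the simultaneous game, intersect best replies.
Player 1's best replies: W→C; X→D; Y→D; Z→A.
Player 2's best replies: A→Y; B→W; C→Y; D→X.
The unique mutual best reply is (D, X), giving (20, 13).
Player 1 earns 10 sequentially versus 20 at the Nash outcome: worse off.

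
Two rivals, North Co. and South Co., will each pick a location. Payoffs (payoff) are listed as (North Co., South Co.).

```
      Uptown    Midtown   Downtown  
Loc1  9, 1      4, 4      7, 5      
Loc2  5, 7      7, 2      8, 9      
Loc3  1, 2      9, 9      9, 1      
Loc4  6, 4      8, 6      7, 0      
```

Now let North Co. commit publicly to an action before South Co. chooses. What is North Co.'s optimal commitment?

Solve by backward induction (North Co. leads).
- Loc1 → South Co. plays Downtown (best of 1, 4, 5); North Co. gets 7.
- Loc2 → South Co. plays Downtown (best of 7, 2, 9); North Co. gets 8.
- Loc3 → South Co. plays Midtown (best of 2, 9, 1); North Co. gets 9.
- Loc4 → South Co. plays Midtown (best of 4, 6, 0); North Co. gets 8.
Among 7, 8, 9, 8, the best is 9 at Loc3. Subgame-perfect outcome: (Loc3, Midtown) with payoffs (9, 9).

Loc3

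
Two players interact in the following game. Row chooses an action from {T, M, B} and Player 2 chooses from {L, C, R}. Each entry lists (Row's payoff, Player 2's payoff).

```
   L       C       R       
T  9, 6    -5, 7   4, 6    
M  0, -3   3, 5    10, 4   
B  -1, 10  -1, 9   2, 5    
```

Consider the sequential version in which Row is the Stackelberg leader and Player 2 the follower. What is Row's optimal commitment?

M

Solve by backward induction (Row leads).
- T: BR = C, leader payoff -5.
- M: BR = C, leader payoff 3.
- B: BR = L, leader payoff -1.
Maximizing over -5, 3, -1, Row chooses M. Subgame-perfect outcome: (M, C) with payoffs (3, 5).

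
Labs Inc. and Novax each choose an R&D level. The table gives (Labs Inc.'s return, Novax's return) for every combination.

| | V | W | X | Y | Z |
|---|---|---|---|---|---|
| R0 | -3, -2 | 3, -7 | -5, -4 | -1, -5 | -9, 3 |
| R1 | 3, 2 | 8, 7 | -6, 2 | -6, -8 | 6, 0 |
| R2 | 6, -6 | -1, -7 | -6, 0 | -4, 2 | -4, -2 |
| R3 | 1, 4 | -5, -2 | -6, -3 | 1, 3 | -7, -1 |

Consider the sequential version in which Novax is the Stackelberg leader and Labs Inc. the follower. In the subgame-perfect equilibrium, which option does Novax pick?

Backward induction with Novax moving first.
- V → Labs Inc. plays R2 (best of -3, 3, 6, 1); Novax gets -6.
- W → Labs Inc. plays R1 (best of 3, 8, -1, -5); Novax gets 7.
- X → Labs Inc. plays R0 (best of -5, -6, -6, -6); Novax gets -4.
- Y → Labs Inc. plays R3 (best of -1, -6, -4, 1); Novax gets 3.
- Z → Labs Inc. plays R1 (best of -9, 6, -4, -7); Novax gets 0.
Among -6, 7, -4, 3, 0, the best is 7 at W. Subgame-perfect outcome: (R1, W) with payoffs (8, 7).

W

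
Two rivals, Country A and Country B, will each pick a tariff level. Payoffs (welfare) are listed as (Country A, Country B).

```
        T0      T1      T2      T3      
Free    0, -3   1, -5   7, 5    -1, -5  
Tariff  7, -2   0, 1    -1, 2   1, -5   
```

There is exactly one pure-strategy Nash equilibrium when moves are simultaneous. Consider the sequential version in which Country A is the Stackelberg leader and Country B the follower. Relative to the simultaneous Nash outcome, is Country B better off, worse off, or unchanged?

unchanged

Country B best-responds to each possible Country A move:
- Free → Country B plays T2 (best of -3, -5, 5, -5); Country A gets 7.
- Tariff → Country B plays T2 (best of -2, 1, 2, -5); Country A gets -1.
Country A's induced payoffs are 7, -1, so Country A commits to Free. Subgame-perfect outcome: (Free, T2) with payoffs (7, 5).
Under simultaneous play:
Country A's best replies: T0→Tariff; T1→Free; T2→Free; T3→Tariff.
Country B's best replies: Free→T2; Tariff→T2.
Only (Free, T2) has each player best-responding; Nash payoffs (7, 5).
Country B earns 5 sequentially versus 5 at the Nash outcome: unchanged.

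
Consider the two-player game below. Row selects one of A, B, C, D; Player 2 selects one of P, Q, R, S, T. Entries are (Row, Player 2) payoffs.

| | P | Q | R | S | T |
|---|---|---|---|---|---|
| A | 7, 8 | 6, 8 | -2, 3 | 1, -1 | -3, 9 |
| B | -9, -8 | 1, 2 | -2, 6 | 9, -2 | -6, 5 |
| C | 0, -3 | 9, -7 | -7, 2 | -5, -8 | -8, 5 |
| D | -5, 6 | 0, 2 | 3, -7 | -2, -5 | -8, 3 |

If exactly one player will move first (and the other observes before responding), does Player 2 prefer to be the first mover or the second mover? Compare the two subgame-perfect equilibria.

If Row leads: Player 2's best replies are A→T, B→R, C→T, D→P; Row's induced payoffs -3, -2, -8, -5; outcome (B, R), payoffs (-2, 6).
If Player 2 leads: Row's best replies are P→A, Q→C, R→D, S→B, T→A; Player 2's induced payoffs 8, -7, -7, -2, 9; outcome (A, T), payoffs (-3, 9).
Player 2 gets 9 moving first and 6 moving second, so Player 2 prefers to move first.

first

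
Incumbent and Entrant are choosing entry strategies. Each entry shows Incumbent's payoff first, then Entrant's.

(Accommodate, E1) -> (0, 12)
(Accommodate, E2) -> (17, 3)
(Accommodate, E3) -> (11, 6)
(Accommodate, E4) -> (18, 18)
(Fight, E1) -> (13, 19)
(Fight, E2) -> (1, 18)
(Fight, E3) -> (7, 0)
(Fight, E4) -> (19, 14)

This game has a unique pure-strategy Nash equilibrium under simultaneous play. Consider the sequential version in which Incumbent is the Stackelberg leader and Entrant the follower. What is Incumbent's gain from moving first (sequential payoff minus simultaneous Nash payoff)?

Work backward from Entrant's decision.
- Accommodate → Entrant plays E4 (best of 12, 3, 6, 18); Incumbent gets 18.
- Fight → Entrant plays E1 (best of 19, 18, 0, 14); Incumbent gets 13.
Maximizing over 18, 13, Incumbent chooses Accommodate. Subgame-perfect outcome: (Accommodate, E4) with payoffs (18, 18).
Now find the simultaneous Nash equilibrium.
Incumbent's best replies: E1→Fight; E2→Accommodate; E3→Accommodate; E4→Fight.
Entrant's best replies: Accommodate→E4; Fight→E1.
The unique mutual best reply is (Fight, E1), giving (13, 19).
Incumbent's commitment gain: 18 − 13 = 5.

5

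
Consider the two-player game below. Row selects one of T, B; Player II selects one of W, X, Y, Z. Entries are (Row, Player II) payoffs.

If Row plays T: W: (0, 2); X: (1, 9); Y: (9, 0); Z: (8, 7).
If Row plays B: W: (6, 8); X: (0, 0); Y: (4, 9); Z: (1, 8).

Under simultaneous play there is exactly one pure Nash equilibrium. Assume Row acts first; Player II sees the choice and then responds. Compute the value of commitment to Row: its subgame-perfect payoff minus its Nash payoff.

3

Solve by backward induction (Row leads).
- T: BR = X, leader payoff 1.
- B: BR = Y, leader payoff 4.
Among 1, 4, the best is 4 at B. Subgame-perfect outcome: (B, Y) with payoffs (4, 9).
For the simultaneous game, intersect best replies.
Row's best replies: W→B; X→T; Y→T; Z→T.
Player II's best replies: T→X; B→Y.
The unique mutual best reply is (T, X), giving (1, 9).
Row's commitment gain: 4 − 1 = 3.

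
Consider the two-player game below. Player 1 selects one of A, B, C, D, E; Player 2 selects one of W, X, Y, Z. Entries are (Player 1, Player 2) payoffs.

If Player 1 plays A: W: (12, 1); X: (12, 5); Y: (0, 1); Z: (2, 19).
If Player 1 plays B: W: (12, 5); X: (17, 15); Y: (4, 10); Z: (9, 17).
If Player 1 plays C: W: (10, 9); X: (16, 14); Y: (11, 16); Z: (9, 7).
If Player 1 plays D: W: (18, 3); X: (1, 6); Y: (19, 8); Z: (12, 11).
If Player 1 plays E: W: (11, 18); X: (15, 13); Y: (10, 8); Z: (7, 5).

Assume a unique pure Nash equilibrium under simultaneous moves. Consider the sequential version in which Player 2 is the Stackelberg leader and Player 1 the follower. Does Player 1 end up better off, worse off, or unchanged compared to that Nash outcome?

Work backward from Player 1's decision.
- W: BR = D, leader payoff 3.
- X: BR = B, leader payoff 15.
- Y: BR = D, leader payoff 8.
- Z: BR = D, leader payoff 11.
Among 3, 15, 8, 11, the best is 15 at X. Subgame-perfect outcome: (B, X) with payoffs (17, 15).
For the simultaneous game, intersect best replies.
Player 1's best replies: W→D; X→B; Y→D; Z→D.
Player 2's best replies: A→Z; B→Z; C→Y; D→Z; E→W.
The unique mutual best reply is (D, Z), giving (12, 11).
Player 1 earns 17 sequentially versus 12 at the Nash outcome: better off.

better off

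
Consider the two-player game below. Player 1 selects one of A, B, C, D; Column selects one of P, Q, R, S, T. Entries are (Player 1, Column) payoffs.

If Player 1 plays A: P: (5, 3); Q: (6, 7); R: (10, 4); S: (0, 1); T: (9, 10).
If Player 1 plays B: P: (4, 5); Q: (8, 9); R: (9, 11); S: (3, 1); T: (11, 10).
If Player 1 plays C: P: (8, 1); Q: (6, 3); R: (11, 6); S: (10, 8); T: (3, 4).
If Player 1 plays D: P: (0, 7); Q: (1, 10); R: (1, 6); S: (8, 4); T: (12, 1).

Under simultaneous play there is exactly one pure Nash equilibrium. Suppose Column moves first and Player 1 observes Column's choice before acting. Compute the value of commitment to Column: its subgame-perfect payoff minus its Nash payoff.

Player 1 best-responds to each possible Column move:
- P: BR = C, leader payoff 1.
- Q: BR = B, leader payoff 9.
- R: BR = C, leader payoff 6.
- S: BR = C, leader payoff 8.
- T: BR = D, leader payoff 1.
Maximizing over 1, 9, 6, 8, 1, Column chooses Q. Subgame-perfect outcome: (B, Q) with payoffs (8, 9).
Now find the simultaneous Nash equilibrium.
Player 1's best replies: P→C; Q→B; R→C; S→C; T→D.
Column's best replies: A→T; B→R; C→S; D→Q.
Only (C, S) has each player best-responding; Nash payoffs (10, 8).
Column's commitment gain: 9 − 8 = 1.

1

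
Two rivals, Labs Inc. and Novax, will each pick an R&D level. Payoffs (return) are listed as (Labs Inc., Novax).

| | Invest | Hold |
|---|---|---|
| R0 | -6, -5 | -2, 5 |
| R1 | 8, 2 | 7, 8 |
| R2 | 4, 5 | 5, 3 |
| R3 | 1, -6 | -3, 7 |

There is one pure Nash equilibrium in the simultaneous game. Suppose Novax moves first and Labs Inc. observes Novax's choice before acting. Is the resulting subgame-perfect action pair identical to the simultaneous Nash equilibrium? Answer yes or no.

Work backward from Labs Inc.'s decision.
- Invest → Labs Inc. plays R1 (best of -6, 8, 4, 1); Novax gets 2.
- Hold → Labs Inc. plays R1 (best of -2, 7, 5, -3); Novax gets 8.
Maximizing over 2, 8, Novax chooses Hold. Subgame-perfect outcome: (R1, Hold) with payoffs (7, 8).
Now find the simultaneous Nash equilibrium.
Labs Inc.'s best replies: Invest→R1; Hold→R1.
Novax's best replies: R0→Hold; R1→Hold; R2→Invest; R3→Hold.
The unique mutual best reply is (R1, Hold), giving (7, 8).
Sequential outcome (R1, Hold) coincides with the Nash profile (R1, Hold).

yes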